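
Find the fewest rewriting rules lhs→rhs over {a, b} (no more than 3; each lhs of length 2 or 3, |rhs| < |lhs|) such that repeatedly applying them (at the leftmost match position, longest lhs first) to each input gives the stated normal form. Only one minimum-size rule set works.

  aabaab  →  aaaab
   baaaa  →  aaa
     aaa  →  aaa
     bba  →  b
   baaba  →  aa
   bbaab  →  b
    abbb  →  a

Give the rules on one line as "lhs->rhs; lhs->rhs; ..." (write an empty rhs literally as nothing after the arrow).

aba->aa; ba->; bbb->

  | aabaab => aaaab
  | baaaa => aaa
  | aaa
  | bba => b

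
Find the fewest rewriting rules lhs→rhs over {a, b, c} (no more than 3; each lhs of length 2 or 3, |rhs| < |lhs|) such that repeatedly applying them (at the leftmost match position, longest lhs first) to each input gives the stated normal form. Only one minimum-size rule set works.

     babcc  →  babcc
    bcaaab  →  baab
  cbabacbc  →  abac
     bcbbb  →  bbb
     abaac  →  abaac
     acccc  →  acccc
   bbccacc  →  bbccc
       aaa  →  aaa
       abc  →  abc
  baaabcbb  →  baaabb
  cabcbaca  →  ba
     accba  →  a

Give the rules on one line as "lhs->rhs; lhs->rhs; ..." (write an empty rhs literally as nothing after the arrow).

ca->; cb->

  | babcc
  | bcaaab => baab
  | cbabacbc => abacbc => abac
  | bcbbb => bbb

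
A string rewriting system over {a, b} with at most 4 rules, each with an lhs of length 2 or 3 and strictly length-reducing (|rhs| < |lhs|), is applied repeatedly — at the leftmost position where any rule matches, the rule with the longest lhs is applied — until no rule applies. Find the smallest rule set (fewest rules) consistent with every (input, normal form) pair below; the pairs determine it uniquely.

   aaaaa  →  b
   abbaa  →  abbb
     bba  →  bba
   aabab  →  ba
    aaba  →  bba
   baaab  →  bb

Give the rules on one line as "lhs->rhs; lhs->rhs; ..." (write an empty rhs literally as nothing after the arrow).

  | aaaaa => aa => b
  | abbaa => abbb
  | bba
  | aabab => bbab => ba

aa->b; aaa->; bab->a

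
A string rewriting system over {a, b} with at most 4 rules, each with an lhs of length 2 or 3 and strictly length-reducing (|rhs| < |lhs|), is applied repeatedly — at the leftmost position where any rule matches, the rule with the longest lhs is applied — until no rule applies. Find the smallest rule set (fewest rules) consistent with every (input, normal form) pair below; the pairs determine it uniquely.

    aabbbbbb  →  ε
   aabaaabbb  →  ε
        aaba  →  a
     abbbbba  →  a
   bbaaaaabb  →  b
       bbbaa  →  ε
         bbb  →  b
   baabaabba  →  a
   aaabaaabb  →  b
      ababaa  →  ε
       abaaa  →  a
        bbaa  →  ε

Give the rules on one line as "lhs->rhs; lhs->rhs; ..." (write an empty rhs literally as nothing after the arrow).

  | aabbbbbb => bbbbbb => bbbb => bb => ε
  | aabaaabbb => baaabbb => aaabbb => abbb => bb => ε
  | aaba => ba => a
  | abbbbba => bbbba => bba => a

aa->; ab->; ba->a; bb->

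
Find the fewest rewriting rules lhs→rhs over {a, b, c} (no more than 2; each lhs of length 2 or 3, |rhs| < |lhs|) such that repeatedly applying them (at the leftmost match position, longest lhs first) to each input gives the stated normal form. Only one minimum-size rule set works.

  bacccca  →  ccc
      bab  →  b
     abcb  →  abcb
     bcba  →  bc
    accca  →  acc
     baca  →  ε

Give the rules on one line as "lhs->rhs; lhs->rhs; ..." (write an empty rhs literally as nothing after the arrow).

ba->; ca->

  | bacccca => cccca => ccc
  | bab => b
  | abcb
  | bcba => bc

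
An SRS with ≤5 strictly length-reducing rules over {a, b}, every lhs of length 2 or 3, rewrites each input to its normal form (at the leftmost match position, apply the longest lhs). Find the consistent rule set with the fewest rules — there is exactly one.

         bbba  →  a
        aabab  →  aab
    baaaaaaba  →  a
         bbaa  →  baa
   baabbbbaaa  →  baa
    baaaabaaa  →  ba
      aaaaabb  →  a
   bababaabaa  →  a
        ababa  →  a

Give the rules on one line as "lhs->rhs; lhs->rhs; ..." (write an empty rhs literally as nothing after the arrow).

  | bbba => aba => bb => a
  | aabab => abbb => aab
  | baaaaaaba => bbaaaba => baaaba => bbba => aba => bb => a
  | bbaa => baa

aaa->b; aba->bb; bb->a; bba->ba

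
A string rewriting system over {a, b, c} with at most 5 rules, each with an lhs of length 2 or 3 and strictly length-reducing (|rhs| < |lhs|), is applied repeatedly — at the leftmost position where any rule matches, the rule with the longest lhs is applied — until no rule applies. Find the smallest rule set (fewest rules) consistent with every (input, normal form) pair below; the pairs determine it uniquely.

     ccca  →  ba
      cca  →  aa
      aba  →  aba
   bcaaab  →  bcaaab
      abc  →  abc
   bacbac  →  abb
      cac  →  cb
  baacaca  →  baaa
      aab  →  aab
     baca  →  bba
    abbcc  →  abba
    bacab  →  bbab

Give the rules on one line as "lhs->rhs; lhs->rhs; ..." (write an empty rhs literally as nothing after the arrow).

aac->ca; ac->b; bbb->ab; cc->a

  | ccca => aca => ba
  | cca => aa
  | aba
  | bcaaab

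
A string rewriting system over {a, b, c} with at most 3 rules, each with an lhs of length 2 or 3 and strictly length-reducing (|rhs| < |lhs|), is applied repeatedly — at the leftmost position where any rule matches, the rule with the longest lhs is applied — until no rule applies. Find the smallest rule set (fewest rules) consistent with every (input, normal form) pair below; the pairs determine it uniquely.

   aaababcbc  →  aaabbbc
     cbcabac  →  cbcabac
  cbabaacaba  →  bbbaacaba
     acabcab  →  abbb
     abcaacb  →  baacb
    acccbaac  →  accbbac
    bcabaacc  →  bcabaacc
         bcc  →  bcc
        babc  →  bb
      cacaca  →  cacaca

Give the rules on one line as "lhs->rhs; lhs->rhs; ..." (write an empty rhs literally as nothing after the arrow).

abc->b; cba->bb

  | aaababcbc => aaabbbc
  | cbcabac
  | cbabaacaba => bbbaacaba
  | acabcab => acbab => abbb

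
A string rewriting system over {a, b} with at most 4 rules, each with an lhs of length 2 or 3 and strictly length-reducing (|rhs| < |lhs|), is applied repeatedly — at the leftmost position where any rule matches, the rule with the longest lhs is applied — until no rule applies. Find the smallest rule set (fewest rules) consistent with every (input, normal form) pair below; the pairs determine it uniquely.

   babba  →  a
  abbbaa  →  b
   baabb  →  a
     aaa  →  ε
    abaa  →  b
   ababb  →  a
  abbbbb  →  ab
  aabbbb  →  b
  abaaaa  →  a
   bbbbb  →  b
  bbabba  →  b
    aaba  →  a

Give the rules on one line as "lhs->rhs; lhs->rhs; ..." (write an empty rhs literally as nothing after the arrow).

  | babba => bba => a
  | abbbaa => abaa => aa => b
  | baabb => abb => a
  | aaa => ba => ε

aa->b; ba->; bb->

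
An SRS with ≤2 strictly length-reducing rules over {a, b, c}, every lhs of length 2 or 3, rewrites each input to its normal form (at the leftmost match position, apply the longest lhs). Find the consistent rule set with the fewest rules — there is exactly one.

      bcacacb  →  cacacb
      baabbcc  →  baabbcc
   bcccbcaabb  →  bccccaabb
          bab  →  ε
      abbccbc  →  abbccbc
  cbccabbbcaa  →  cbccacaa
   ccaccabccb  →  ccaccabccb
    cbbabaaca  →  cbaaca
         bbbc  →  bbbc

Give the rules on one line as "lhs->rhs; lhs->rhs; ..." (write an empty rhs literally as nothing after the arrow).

bab->; bca->ca

  | bcacacb => cacacb
  | baabbcc
  | bcccbcaabb => bccccaabb
  | bab => ε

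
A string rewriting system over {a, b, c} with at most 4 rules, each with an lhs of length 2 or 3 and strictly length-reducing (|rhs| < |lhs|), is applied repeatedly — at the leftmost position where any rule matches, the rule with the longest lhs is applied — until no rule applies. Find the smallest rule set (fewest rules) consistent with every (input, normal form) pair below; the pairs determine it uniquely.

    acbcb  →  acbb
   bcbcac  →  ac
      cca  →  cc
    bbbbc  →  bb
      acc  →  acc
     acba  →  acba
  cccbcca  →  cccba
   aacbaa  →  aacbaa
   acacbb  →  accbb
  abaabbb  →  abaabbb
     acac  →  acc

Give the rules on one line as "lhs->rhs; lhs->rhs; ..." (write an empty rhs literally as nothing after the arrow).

  | acbcb => acbb
  | bcbcac => bbcac => ac
  | cca => cc
  | bbbbc => bb

bbc->; bc->b; ca->c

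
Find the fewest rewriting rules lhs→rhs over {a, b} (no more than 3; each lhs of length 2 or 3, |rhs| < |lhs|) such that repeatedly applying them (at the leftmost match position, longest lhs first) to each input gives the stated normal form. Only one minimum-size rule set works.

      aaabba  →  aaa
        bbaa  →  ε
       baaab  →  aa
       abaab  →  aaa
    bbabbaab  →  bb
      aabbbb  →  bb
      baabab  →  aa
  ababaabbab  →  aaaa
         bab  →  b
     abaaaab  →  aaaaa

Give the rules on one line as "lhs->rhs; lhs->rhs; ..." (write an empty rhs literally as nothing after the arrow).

ab->a; abb->b; ba->

  | aaabba => aaba => aaa
  | bbaa => ba => ε
  | baaab => aab => aa
  | abaab => aaab => aaa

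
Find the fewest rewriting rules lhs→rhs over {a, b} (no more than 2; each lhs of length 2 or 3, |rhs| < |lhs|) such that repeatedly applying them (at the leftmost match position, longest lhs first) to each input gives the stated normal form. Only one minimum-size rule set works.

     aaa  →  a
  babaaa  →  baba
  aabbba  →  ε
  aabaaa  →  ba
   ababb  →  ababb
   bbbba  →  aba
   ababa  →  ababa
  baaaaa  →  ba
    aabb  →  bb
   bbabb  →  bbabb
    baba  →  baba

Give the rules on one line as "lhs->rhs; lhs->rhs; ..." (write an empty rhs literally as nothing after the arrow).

aa->; bbb->a

  | aaa => a
  | babaaa => baba
  | aabbba => bbba => aa => ε
  | aabaaa => baaa => ba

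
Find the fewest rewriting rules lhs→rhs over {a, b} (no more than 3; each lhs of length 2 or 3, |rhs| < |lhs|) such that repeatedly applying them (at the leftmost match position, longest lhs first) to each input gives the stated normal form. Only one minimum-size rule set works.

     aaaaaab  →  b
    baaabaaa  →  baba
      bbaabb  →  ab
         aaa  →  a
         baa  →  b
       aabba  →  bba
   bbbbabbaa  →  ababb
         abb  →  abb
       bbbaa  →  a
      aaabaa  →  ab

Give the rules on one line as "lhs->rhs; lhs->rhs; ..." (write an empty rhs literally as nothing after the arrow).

  | aaaaaab => aaaab => aab => b
  | baaabaaa => babaaa => baba
  | bbaabb => bbbb => ab
  | aaa => a

aa->; bbb->a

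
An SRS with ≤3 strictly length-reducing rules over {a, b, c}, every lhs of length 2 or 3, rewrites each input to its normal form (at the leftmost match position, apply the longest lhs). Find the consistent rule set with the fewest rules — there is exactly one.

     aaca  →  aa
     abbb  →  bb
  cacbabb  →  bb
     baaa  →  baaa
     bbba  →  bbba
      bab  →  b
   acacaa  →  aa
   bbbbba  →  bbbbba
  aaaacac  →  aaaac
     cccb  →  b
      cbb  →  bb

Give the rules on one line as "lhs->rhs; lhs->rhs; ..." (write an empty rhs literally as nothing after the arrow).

ab->; ca->; cb->b

  | aaca => aa
  | abbb => bb
  | cacbabb => cbabb => babb => bb
  | baaa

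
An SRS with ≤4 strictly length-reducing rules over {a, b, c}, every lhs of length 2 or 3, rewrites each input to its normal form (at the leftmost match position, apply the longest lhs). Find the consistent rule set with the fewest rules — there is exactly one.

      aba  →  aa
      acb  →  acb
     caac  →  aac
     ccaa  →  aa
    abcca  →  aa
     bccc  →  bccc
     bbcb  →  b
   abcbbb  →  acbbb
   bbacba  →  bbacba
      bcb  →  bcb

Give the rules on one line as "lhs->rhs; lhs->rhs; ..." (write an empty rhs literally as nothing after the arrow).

ab->a; bbc->; ca->a

  | aba => aa
  | acb
  | caac => aac
  | ccaa => caa => aa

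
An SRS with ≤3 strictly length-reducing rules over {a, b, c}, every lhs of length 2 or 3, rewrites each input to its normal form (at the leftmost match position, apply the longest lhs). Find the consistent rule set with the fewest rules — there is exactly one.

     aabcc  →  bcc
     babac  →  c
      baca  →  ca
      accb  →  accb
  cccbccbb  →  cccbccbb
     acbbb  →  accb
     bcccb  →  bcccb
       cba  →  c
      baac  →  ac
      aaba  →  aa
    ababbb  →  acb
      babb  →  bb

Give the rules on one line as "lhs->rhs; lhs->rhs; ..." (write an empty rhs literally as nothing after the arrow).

abc->bc; ba->; bbb->cb

  | aabcc => abcc => bcc
  | babac => bac => c
  | baca => ca
  | accb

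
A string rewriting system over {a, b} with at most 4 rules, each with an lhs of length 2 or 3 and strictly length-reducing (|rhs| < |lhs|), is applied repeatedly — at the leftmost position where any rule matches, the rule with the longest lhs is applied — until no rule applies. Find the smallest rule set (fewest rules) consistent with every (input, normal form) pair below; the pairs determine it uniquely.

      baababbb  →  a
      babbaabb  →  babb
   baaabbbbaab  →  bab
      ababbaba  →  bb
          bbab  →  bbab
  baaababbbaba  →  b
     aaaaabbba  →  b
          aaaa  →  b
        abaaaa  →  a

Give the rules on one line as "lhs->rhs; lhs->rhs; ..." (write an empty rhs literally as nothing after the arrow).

  | baababbb => bbbabbb => abbb => a
  | babbaabb => babbbbb => babb
  | baaabbbbaab => babbbbaab => babaab => bab
  | ababbaba => bbaba => bb

aa->b; aaa->a; aba->; bbb->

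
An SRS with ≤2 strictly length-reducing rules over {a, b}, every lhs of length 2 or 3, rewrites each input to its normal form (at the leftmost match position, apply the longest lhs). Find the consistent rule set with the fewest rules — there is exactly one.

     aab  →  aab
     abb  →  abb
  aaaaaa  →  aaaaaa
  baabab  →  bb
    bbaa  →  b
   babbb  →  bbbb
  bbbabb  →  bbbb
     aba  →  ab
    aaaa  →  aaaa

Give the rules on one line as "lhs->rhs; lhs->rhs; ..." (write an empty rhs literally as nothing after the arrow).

  | aab
  | abb
  | aaaaaa
  | baabab => babab => bbab => bb

ba->b; bba->b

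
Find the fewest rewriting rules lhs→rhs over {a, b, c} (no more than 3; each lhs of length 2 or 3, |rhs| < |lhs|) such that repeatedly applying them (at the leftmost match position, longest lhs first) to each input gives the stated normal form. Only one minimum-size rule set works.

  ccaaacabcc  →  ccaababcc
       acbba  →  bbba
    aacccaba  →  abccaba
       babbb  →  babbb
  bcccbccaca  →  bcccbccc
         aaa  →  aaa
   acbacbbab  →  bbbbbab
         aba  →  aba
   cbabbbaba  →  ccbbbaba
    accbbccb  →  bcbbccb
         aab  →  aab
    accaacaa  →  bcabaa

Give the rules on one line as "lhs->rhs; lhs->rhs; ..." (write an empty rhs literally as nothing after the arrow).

  | ccaaacabcc => ccaababcc
  | acbba => bbba
  | aacccaba => abccaba
  | babbb

ac->b; cba->cc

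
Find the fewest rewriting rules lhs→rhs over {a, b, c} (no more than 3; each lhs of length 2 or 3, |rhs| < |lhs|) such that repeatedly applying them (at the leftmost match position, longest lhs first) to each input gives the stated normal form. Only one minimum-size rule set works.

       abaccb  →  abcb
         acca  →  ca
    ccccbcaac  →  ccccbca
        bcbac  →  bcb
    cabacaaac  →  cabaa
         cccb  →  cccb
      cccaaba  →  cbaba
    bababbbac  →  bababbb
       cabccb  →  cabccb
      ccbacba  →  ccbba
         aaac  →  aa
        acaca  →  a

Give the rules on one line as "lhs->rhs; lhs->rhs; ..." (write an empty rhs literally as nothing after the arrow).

  | abaccb => abcb
  | acca => ca
  | ccccbcaac => ccccbca
  | bcbac => bcb

ac->; cca->b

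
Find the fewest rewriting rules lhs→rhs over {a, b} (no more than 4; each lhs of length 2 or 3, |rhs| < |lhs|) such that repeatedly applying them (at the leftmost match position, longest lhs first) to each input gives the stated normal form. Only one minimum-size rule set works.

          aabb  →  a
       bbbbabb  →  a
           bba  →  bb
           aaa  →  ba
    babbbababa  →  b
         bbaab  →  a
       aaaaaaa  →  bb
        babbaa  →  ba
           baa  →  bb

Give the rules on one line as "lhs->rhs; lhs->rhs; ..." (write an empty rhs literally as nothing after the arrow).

aa->b; ab->b; bba->bb; bbb->a

  | aabb => bbb => a
  | bbbbabb => ababb => babb => bbb => a
  | bba => bb
  | aaa => ba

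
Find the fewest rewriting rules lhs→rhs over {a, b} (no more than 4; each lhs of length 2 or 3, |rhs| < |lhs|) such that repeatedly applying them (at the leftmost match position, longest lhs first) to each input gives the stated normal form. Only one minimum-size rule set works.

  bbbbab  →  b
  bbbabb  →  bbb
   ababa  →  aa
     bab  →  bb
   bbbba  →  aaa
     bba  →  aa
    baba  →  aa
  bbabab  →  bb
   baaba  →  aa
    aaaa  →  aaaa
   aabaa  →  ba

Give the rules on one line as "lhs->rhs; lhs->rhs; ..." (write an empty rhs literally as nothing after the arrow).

ab->b; baa->ba; bba->aa

  | bbbbab => bbaab => aaab => aab => ab => b
  | bbbabb => baabb => babb => bbb
  | ababa => baba => bba => aa
  | bab => bb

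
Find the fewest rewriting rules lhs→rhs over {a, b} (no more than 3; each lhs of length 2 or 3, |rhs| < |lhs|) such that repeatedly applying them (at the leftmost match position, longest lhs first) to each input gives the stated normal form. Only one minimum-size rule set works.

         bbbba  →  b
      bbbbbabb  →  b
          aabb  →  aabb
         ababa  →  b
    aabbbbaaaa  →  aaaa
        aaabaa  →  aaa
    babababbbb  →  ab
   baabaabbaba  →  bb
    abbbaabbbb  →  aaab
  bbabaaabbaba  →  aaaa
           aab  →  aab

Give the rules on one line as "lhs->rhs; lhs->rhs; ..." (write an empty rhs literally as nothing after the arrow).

aba->; ba->b; bbb->

  | bbbba => ba => b
  | bbbbbabb => bbabb => bbbb => b
  | aabb
  | ababa => ba => b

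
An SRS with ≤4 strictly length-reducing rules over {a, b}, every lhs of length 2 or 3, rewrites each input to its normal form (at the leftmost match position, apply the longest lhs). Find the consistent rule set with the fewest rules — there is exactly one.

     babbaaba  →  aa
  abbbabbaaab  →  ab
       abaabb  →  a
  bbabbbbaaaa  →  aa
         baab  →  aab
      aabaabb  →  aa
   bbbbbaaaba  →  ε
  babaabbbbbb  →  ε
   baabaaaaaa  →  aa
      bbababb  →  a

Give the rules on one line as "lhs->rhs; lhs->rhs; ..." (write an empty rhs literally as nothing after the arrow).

aaa->; ba->a; bb->a

  | babbaaba => abbaaba => aaaaba => aba => aa
  | abbbabbaaab => aababbaaab => aaabbaaab => bbaaab => aaaab => ab
  | abaabb => aaabb => bb => a
  | bbabbbbaaaa => aabbbbaaaa => aaabbaaaa => bbaaaa => aaaaa => aa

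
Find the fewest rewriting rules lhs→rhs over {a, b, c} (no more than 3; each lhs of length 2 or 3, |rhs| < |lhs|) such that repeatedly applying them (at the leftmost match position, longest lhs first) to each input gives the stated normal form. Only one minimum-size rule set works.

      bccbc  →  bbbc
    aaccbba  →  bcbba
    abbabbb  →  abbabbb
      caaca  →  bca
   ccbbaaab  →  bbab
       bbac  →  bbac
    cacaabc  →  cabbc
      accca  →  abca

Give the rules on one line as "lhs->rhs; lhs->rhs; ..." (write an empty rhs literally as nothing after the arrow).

  | bccbc => bbbc
  | aaccbba => cccbba => bcbba
  | abbabbb
  | caaca => ccca => bca

aa->c; baa->; cc->b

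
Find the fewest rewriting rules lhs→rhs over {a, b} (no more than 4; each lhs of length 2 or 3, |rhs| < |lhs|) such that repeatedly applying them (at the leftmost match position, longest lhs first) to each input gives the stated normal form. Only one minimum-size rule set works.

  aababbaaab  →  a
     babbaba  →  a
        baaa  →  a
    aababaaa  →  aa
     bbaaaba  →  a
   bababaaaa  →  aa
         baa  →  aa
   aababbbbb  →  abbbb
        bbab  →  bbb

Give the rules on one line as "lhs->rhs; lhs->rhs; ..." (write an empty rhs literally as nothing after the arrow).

  | aababbaaab => aabbaaab => abaaab => aaaab => baab => aab => a
  | babbaba => bbbaba => bbbba => bbba => bba => ba => a
  | baaa => aaa => ba => a
  | aababaaa => aabaaa => aaaa => baa => aa

aaa->ba; aab->a; ba->a; bab->bb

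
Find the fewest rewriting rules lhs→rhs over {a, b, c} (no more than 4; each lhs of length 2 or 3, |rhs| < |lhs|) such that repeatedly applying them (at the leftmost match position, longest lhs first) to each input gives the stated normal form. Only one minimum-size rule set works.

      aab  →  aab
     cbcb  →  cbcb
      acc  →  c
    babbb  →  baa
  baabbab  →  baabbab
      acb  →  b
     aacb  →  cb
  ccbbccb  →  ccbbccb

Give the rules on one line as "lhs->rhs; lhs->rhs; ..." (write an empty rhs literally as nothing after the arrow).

aac->c; ac->; bbb->a

  | aab
  | cbcb
  | acc => c
  | babbb => baa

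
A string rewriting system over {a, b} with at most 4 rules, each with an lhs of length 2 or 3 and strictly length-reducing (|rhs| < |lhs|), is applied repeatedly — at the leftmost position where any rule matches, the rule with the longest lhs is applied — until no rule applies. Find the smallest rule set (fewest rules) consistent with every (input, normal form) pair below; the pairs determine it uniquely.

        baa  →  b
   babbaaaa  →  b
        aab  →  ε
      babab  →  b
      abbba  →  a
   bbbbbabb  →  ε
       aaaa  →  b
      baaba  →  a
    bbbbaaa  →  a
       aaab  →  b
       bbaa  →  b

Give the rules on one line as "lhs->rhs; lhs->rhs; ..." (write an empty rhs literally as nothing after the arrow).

  | baa => aa => b
  | babbaaaa => abbaaaa => bbaaaa => aaaa => baa => aa => b
  | aab => bb => ε
  | babab => abab => bab => ab => b

aa->b; ab->b; ba->a; bb->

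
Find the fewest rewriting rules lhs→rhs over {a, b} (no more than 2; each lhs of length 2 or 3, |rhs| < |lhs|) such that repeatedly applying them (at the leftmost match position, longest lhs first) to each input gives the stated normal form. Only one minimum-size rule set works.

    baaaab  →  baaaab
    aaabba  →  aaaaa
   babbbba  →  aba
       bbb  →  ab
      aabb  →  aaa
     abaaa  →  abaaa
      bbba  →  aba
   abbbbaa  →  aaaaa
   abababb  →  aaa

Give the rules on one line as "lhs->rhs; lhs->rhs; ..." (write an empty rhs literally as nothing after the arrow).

bab->; bb->a

  | baaaab
  | aaabba => aaaaa
  | babbbba => bbba => aba
  | bbb => ab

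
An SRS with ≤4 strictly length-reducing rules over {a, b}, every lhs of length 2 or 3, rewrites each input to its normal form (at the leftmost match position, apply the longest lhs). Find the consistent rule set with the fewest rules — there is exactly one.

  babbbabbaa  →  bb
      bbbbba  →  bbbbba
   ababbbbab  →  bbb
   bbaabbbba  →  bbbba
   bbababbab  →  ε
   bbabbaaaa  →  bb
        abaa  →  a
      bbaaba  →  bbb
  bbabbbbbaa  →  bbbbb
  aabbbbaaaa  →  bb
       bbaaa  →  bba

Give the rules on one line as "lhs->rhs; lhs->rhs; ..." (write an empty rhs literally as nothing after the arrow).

  | babbbabbaa => bbabbaa => bbaa => bb
  | bbbbba
  | ababbbbab => bbbbab => bbb
  | bbaabbbba => bbbabbba => bbbba

aa->; aab->ba; aba->; bab->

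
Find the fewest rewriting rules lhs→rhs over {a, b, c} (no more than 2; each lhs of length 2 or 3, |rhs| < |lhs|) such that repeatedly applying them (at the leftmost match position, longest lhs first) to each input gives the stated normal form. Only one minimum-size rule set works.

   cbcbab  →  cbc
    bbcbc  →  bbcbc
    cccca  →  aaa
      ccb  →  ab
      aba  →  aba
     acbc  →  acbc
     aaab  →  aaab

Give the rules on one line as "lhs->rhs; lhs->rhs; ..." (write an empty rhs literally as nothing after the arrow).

bab->; cc->a

  | cbcbab => cbc
  | bbcbc
  | cccca => acca => aaa
  | ccb => ab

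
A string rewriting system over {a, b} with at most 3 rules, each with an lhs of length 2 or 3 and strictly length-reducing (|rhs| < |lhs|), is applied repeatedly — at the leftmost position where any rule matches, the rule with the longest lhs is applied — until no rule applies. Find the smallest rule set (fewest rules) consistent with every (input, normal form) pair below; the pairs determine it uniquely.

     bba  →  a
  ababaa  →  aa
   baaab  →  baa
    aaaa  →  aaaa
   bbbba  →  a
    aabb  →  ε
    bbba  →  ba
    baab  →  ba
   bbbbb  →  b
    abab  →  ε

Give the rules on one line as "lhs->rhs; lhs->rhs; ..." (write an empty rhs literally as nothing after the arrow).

  | bba => a
  | ababaa => abaa => aa
  | baaab => baa
  | aaaa

ab->; bb->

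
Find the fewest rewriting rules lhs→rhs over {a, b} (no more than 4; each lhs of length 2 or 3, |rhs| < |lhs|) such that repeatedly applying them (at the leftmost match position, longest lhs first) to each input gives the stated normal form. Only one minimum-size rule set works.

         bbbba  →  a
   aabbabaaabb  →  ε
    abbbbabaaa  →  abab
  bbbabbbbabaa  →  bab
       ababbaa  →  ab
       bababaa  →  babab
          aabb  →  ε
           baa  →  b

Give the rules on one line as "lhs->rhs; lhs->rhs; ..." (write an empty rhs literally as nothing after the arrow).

  | bbbba => bba => a
  | aabbabaaabb => bbabaaabb => abaaabb => ababbb => abb => ε
  | abbbbabaaa => bbabaaa => abaaa => abab
  | bbbabbbbabaa => babbbbabaa => bbbabaa => babaa => bab

aa->; aaa->ab; abb->; bb->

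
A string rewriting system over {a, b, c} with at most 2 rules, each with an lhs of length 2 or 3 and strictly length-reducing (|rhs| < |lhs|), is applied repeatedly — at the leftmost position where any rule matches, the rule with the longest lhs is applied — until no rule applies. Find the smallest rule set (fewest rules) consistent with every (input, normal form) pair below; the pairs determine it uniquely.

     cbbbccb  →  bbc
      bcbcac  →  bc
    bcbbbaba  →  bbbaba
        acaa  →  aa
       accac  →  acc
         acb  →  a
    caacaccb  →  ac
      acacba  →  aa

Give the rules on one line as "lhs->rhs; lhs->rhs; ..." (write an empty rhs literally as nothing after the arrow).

  | cbbbccb => bbccb => bbc
  | bcbcac => bcac => bc
  | bcbbbaba => bbbaba
  | acaa => aa

ca->; cb->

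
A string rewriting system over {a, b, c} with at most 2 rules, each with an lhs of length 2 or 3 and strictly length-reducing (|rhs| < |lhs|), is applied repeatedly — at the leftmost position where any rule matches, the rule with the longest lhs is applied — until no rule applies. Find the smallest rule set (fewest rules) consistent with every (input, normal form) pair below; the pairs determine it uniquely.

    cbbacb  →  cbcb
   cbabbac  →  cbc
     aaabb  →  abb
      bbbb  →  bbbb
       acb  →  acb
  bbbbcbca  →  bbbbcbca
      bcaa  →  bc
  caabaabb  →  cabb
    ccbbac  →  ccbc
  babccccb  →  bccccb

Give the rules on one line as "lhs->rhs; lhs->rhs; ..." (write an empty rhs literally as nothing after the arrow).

aa->; ba->

  | cbbacb => cbcb
  | cbabbac => cbbac => cbc
  | aaabb => abb
  | bbbb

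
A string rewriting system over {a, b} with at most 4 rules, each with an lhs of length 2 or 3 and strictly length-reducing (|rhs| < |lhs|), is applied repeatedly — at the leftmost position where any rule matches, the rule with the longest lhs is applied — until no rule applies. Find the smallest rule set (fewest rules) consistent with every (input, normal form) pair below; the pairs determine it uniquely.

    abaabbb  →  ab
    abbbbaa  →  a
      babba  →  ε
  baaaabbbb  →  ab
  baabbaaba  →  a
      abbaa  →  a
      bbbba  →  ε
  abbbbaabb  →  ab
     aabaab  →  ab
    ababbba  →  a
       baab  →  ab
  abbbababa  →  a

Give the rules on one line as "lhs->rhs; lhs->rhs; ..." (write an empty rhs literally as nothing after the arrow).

aa->a; ba->; bb->b

  | abaabbb => aabbb => abbb => abb => ab
  | abbbbaa => abbbaa => abbaa => abaa => aa => a
  | babba => bba => ba => ε
  | baaaabbbb => aaabbbb => aabbbb => abbbb => abbb => abb => ab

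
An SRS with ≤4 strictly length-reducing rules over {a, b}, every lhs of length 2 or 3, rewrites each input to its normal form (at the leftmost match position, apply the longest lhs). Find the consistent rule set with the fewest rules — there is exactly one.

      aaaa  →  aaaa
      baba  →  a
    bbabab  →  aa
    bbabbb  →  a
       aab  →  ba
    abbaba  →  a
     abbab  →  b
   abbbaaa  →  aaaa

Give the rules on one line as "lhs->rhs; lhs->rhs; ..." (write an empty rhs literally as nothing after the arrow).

  | aaaa
  | baba => bb => a
  | bbabab => aabab => baab => bba => aa
  | bbabbb => aabbb => babb => bb => a

aab->ba; ab->; aba->b; bb->a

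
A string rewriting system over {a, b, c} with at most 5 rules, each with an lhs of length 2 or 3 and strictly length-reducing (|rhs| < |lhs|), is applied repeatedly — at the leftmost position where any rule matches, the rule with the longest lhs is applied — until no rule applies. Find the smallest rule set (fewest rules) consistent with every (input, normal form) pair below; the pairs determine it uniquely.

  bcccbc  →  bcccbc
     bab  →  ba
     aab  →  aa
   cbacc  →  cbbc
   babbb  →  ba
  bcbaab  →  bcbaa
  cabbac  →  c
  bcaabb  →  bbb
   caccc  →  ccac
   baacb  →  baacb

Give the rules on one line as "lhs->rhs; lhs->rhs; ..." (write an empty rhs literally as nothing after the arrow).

ab->a; acc->ca; bac->bb; caa->

  | bcccbc
  | bab => ba
  | aab => aa
  | cbacc => cbbc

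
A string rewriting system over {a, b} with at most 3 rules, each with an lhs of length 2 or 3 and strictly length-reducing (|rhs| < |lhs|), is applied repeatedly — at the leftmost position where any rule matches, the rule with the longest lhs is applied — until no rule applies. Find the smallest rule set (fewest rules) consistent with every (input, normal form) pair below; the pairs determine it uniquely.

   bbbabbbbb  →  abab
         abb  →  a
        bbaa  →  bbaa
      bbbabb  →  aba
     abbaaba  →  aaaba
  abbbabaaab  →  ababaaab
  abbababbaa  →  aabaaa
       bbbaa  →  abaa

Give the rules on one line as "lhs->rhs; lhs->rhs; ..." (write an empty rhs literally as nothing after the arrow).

  | bbbabbbbb => ababbbbb => ababbb => abab
  | abb => a
  | bbaa
  | bbbabb => ababb => aba

abb->a; bbb->ab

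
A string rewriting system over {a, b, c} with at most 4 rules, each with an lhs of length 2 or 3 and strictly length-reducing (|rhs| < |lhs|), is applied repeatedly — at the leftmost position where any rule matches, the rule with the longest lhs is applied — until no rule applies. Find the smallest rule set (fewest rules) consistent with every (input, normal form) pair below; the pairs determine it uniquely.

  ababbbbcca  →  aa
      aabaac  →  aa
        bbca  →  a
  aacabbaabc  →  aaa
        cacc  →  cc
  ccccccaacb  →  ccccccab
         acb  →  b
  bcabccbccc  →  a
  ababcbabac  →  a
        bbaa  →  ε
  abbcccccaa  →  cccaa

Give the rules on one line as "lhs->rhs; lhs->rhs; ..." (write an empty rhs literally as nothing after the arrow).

  | ababbbbcca => abbbbcca => abbbaca => abbca => abaa => aa
  | aabaac => aaac => aa
  | bbca => baa => a
  | aacabbaabc => aabbaabc => aababc => aabc => aaa

ac->; ba->; bc->a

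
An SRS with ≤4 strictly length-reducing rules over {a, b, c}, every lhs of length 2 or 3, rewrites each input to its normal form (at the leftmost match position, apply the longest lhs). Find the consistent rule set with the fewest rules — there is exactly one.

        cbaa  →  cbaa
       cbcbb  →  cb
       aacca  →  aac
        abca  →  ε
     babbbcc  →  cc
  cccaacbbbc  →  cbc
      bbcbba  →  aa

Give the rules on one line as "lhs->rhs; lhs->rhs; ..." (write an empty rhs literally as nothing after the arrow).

  | cbaa
  | cbcbb => cbca => cb
  | aacca => aac
  | abca => ca => ε

ab->; bb->a; ca->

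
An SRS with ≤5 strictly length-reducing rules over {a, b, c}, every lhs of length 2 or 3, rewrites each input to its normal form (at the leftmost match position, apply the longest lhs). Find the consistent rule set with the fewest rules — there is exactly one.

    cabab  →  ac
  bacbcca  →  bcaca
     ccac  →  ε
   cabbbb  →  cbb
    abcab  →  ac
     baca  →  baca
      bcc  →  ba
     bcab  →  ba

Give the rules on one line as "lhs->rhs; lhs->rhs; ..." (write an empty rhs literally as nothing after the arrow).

aac->; ab->c; cbc->ba; cc->a

  | cabab => ccab => aab => ac
  | bacbcca => babaca => bcaca
  | ccac => aac => ε
  | cabbbb => ccbbb => abbb => cbb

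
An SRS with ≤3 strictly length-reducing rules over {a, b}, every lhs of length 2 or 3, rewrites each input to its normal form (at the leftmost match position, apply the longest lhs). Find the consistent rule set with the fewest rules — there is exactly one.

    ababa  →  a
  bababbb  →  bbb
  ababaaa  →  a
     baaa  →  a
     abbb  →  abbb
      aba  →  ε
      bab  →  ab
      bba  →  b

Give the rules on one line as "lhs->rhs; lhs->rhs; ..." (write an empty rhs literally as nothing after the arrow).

aa->; ba->a; bba->b

  | ababa => aaba => ba => a
  | bababbb => ababbb => aabbb => bbb
  | ababaaa => aabaaa => baaa => aaa => a
  | baaa => aaa => a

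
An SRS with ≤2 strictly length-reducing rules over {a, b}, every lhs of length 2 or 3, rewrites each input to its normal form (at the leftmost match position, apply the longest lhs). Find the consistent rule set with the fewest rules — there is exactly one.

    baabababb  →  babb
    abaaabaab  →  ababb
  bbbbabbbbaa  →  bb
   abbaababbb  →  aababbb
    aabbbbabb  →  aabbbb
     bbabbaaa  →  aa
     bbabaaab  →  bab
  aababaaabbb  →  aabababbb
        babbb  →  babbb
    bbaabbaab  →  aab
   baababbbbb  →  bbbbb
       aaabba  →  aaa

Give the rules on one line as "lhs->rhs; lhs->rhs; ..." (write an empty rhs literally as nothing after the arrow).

  | baabababb => bbababb => babb
  | abaaabaab => ababaab => ababb
  | bbbbabbbbaa => bbbbbbaa => bbbba => bb
  | abbaababbb => aababbb

baa->b; bba->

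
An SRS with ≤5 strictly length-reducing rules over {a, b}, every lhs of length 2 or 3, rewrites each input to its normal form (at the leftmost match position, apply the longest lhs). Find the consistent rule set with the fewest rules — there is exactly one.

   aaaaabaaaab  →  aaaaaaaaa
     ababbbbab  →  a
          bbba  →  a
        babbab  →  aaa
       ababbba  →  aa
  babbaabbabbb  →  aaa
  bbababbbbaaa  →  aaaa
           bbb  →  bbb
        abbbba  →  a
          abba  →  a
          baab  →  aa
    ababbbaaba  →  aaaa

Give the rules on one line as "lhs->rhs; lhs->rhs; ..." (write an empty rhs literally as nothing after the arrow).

  | aaaaabaaaab => aaaaaaaaab => aaaaaaaaa
  | ababbbbab => aabbbbab => abbab => ab => a
  | bbba => bba => ba => a
  | babbab => aabab => aaab => aaa

ab->a; abb->; ba->a; bab->aa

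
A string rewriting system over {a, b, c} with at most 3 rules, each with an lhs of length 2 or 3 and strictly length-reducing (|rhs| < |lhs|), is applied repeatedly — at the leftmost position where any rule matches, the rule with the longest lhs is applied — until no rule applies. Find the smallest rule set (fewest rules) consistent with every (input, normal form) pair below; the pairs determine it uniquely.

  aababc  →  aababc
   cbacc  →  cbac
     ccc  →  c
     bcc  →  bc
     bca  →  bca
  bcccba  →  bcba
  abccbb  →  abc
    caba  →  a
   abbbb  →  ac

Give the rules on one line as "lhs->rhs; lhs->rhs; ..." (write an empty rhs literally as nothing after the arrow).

bb->c; cab->; cc->c

  | aababc
  | cbacc => cbac
  | ccc => cc => c
  | bcc => bc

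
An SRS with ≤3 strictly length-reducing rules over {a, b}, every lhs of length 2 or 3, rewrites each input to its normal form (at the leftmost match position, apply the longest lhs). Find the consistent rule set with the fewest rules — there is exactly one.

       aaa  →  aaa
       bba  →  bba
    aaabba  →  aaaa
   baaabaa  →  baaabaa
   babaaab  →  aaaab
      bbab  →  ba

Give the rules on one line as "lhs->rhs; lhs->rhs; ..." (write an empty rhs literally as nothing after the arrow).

  | aaa
  | bba
  | aaabba => aaaa
  | baaabaa

abb->a; bab->a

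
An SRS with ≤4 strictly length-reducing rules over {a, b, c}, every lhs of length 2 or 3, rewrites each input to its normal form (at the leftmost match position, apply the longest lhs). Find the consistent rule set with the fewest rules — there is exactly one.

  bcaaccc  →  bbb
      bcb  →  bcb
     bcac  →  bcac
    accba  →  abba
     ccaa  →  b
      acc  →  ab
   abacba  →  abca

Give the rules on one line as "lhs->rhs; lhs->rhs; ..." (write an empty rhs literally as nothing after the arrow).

aa->; acb->c; cc->b

  | bcaaccc => bcccc => bbcc => bbb
  | bcb
  | bcac
  | accba => abba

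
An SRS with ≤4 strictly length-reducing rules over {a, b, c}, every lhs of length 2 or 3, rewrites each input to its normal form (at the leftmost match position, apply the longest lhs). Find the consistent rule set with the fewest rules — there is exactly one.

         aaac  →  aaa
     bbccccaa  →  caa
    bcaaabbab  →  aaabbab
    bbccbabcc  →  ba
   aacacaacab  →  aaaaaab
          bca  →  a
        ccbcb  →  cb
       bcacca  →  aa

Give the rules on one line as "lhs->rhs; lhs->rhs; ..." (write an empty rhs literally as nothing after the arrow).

ac->a; bc->; cc->c

  | aaac => aaa
  | bbccccaa => bcccaa => ccaa => caa
  | bcaaabbab => aaabbab
  | bbccbabcc => bcbabcc => babcc => bac => ba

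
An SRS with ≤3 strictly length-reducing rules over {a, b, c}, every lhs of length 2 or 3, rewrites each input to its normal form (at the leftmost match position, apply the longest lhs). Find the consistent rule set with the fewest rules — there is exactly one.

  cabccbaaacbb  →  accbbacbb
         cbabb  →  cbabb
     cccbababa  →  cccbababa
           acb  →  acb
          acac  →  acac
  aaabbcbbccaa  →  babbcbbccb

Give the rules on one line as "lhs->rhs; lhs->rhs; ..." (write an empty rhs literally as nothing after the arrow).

aa->b; cab->a

  | cabccbaaacbb => accbaaacbb => accbbacbb
  | cbabb
  | cccbababa
  | acb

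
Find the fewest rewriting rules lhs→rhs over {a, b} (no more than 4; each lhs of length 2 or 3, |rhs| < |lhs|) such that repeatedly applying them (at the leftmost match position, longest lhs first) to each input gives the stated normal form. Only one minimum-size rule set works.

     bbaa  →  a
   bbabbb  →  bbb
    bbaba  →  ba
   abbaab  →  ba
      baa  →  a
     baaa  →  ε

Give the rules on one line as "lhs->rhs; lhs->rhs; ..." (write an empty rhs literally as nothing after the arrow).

aa->; aab->ba; baa->a; bba->

  | bbaa => a
  | bbabbb => bbb
  | bbaba => ba
  | abbaab => aab => ba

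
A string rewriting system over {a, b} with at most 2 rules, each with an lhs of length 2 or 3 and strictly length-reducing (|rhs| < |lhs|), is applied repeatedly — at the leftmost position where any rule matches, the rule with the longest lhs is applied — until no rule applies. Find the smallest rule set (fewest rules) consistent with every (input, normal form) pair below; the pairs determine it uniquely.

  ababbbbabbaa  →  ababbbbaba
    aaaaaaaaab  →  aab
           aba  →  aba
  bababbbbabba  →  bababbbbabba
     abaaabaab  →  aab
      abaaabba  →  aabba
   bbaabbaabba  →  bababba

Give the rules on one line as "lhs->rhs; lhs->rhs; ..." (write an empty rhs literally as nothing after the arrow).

aaa->aa; baa->a

  | ababbbbabbaa => ababbbbaba
  | aaaaaaaaab => aaaaaaaab => aaaaaaab => aaaaaab => aaaaab => aaaab => aaab => aab
  | aba
  | bababbbbabba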